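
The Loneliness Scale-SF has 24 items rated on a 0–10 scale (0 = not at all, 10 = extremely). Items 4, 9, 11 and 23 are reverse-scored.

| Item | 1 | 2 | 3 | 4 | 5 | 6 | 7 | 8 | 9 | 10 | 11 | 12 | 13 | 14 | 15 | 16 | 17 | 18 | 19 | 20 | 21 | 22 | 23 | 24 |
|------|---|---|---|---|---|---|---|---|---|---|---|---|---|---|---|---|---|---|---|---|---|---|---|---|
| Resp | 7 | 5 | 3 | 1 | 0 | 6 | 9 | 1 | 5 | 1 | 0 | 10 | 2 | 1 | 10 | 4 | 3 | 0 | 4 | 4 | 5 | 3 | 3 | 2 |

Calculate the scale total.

111

Apply reverse scoring (reversed = (0+10) − raw = 10 − raw):
  item 4: 10 − 1 = 9
  item 9: 10 − 5 = 5
  item 11: 10 − 0 = 10
  item 23: 10 − 3 = 7
Scored responses: 7, 5, 3, 9, 0, 6, 9, 1, 5, 1, 10, 10, 2, 1, 10, 4, 3, 0, 4, 4, 5, 3, 7, 2
Total = 7 + 5 + 3 + 9 + 0 + 6 + 9 + 1 + 5 + 1 + 10 + 10 + 2 + 1 + 10 + 4 + 3 + 0 + 4 + 4 + 5 + 3 + 7 + 2 = 111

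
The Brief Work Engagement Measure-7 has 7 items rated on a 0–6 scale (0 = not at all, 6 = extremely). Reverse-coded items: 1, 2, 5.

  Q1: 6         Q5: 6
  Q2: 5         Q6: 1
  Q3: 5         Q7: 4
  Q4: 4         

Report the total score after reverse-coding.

Raw sum = 31. Reverse-coded items: 1, 2, 5; their raw sum = 17.
Each reversal replaces raw with 6 − raw, changing the total by 6 − 2·raw per item.
Total = 31 + 3·6 − 2·17 = 31 + 18 − 34 = 15

15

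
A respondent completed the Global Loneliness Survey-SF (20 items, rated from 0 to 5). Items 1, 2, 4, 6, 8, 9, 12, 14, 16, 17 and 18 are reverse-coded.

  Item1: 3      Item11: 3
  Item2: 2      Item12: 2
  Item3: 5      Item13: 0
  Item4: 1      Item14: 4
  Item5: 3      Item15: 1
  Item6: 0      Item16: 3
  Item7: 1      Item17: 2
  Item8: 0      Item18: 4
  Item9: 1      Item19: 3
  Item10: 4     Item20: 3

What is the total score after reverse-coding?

Raw sum = 45. Reverse-coded items: 1, 2, 4, 6, 8, 9, 12, 14, 16, 17, 18; their raw sum = 22.
Each reversal replaces raw with 5 − raw, changing the total by 5 − 2·raw per item.
Total = 45 + 11·5 − 2·22 = 45 + 55 − 44 = 56

56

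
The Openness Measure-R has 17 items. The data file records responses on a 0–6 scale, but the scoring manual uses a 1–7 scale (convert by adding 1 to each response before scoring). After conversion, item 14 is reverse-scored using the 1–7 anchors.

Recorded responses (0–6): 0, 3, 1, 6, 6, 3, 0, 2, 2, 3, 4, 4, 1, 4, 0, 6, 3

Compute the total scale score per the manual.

Convert to 1–7: 1, 4, 2, 7, 7, 4, 1, 3, 3, 4, 5, 5, 2, 5, 1, 7, 4
Reverse-coded (reverse-coded value = 8 − response):
  item 14: 8 − 5 = 3
Scored: 1, 4, 2, 7, 7, 4, 1, 3, 3, 4, 5, 5, 2, 3, 1, 7, 4
Total = 63

63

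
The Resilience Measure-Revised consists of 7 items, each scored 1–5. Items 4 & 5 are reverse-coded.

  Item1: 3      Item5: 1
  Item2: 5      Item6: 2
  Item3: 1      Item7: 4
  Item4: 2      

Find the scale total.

24

Reverse-coded items use 6 − raw:
  item 4: 6 − 2 = 4
  item 5: 6 − 1 = 5
Scored items: 3, 5, 1, 4, 5, 2, 4
Total = 3 + 5 + 1 + 4 + 5 + 2 + 4 = 24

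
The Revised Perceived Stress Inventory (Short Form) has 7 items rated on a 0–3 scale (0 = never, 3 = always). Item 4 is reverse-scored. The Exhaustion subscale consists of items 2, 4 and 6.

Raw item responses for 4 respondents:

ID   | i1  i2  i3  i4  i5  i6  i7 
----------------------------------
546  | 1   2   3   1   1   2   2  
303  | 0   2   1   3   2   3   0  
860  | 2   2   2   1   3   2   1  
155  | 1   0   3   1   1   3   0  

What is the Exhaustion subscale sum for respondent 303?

Respondent 303 raw: 0, 2, 1, 3, 2, 3, 0.
Exhaustion items: 2, 4, 6.
Reverse-coded (reversed = (0+3) − raw = 3 − raw):
  item 2: 2
  item 4: 3 − 3 = 0
  item 6: 3
Sum = 2 + 0 + 3 = 5

5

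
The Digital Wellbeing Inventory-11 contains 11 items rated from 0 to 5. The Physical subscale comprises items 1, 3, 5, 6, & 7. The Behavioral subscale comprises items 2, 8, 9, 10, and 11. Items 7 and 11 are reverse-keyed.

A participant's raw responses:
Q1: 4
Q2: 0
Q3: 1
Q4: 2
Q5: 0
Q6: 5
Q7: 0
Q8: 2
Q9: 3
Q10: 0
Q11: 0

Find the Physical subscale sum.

15

Physical items: 1, 3, 5, 6, 7.
Of these, item 7 is reverse-keyed; reversed = (0+5) − raw = 5 − raw.
  item 1: 4
  item 3: 1
  item 5: 0
  item 6: 5
  item 7: 5 − 0 = 5
Sum = 4 + 1 + 0 + 5 + 5 = 15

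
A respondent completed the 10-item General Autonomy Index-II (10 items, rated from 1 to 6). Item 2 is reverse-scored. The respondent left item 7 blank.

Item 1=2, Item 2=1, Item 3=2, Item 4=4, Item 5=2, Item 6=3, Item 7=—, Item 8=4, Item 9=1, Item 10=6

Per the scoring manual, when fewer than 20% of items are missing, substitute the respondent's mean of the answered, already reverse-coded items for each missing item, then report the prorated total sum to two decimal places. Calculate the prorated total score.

33.33

Reverse-coded (reversed = (1+6) − raw = 7 − raw):
  item 2: 7 − 1 = 6
Completed scored items (9 of 10): 2, 6, 2, 4, 2, 3, 4, 1, 6; sum = 30.
Person mean = 30 / 9 ≈ 3.3333
Prorated total = (30 / 9) × 10 = 33.33 (to 2 dp)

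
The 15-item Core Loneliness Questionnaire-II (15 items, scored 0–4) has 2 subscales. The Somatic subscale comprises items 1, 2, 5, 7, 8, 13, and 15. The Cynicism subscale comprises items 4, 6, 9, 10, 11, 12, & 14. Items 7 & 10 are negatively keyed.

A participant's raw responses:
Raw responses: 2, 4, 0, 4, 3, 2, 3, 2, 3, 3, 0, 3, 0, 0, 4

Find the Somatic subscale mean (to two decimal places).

Somatic items: 1, 2, 5, 7, 8, 13, 15.
Of these, item 7 is negatively keyed; reversed = (0+4) − raw = 4 − raw.
  item 1: 2
  item 2: 4
  item 5: 3
  item 7: 4 − 3 = 1
  item 8: 2
  item 13: 0
  item 15: 4
Sum = 2 + 4 + 3 + 1 + 2 + 0 + 4 = 16
Mean = 16 / 7 = 2.29

2.29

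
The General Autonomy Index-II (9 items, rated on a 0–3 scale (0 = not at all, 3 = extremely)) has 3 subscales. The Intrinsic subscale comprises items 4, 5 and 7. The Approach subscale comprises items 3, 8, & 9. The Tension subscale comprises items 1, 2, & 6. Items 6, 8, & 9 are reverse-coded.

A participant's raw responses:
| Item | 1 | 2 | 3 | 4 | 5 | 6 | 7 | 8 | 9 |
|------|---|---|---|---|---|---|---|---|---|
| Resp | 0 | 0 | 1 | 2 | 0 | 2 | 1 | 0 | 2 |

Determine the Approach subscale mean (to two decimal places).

Approach items: 3, 8, 9.
Of these, items 8 and 9 are reverse-coded; on a 0–3 scale, reversed = 3 − raw.
  item 3: 1
  item 8: 3 − 0 = 3
  item 9: 3 − 2 = 1
Sum = 1 + 3 + 1 = 5
Mean = 5 / 3 = 1.67

1.67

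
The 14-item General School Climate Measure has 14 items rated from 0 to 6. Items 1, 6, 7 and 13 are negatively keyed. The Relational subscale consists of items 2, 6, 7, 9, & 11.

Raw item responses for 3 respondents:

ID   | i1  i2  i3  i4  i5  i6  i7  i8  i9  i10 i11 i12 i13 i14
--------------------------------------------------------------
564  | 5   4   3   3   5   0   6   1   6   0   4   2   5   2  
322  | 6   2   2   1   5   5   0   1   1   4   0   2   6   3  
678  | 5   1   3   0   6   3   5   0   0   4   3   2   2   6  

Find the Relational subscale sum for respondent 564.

20

Respondent 564 raw: 5, 4, 3, 3, 5, 0, 6, 1, 6, 0, 4, 2, 5, 2.
Relational items: 2, 6, 7, 9, 11.
Reverse-coded (reversed = (0+6) − raw = 6 − raw):
  item 2: 4
  item 6: 6 − 0 = 6
  item 7: 6 − 6 = 0
  item 9: 6
  item 11: 4
Sum = 4 + 6 + 0 + 6 + 4 = 20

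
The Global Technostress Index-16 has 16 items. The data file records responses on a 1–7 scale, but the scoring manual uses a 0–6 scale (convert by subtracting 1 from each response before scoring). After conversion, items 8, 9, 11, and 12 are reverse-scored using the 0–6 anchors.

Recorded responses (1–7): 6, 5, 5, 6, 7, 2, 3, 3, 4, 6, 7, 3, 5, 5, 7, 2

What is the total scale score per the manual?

Convert to 0–6: 5, 4, 4, 5, 6, 1, 2, 2, 3, 5, 6, 2, 4, 4, 6, 1
Reverse-coded (reversed = (0+6) − raw = 6 − raw):
  item 8: 6 − 2 = 4
  item 9: 6 − 3 = 3
  item 11: 6 − 6 = 0
  item 12: 6 − 2 = 4
Scored: 5, 4, 4, 5, 6, 1, 2, 4, 3, 5, 0, 4, 4, 4, 6, 1
Total = 58

58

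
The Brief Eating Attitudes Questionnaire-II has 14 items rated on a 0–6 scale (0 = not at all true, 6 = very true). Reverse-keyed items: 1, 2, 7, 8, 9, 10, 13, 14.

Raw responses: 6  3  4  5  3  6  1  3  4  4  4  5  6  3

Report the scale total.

45

Reverse-coded items (reversed = (0+6) − raw = 6 − raw):
  item 1: 6 − 6 = 0
  item 2: 6 − 3 = 3
  item 7: 6 − 1 = 5
  item 8: 6 − 3 = 3
  item 9: 6 − 4 = 2
  item 10: 6 − 4 = 2
  item 13: 6 − 6 = 0
  item 14: 6 − 3 = 3
Scored responses: 0, 3, 4, 5, 3, 6, 5, 3, 2, 2, 4, 5, 0, 3
Total = 0 + 3 + 4 + 5 + 3 + 6 + 5 + 3 + 2 + 2 + 4 + 5 + 0 + 3 = 45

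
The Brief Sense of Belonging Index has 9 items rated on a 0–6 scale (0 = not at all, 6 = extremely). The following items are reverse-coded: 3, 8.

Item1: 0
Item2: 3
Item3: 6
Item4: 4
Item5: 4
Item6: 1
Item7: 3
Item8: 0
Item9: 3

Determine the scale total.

Raw sum = 24. Reverse-coded items: 3, 8; their raw sum = 6.
Each reversal replaces raw with 6 − raw, changing the total by 6 − 2·raw per item.
Total = 24 + 2·6 − 2·6 = 24 + 12 − 12 = 24

24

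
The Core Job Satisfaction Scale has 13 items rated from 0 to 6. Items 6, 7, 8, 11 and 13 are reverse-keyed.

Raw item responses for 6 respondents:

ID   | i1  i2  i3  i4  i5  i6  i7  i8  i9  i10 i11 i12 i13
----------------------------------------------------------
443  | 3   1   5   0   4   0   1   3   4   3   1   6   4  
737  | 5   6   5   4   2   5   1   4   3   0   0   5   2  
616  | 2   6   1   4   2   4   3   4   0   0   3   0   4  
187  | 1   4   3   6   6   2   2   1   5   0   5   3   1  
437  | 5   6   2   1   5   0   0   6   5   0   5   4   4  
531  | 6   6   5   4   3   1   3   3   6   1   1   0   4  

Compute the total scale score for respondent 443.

Respondent 443 raw: 3, 1, 5, 0, 4, 0, 1, 3, 4, 3, 1, 6, 4.
Reverse-coded (on a 0–6 scale, reversed = 6 − raw):
  item 1: 3
  item 2: 1
  item 3: 5
  item 4: 0
  item 5: 4
  item 6: 6 − 0 = 6
  item 7: 6 − 1 = 5
  item 8: 6 − 3 = 3
  item 9: 4
  item 10: 3
  item 11: 6 − 1 = 5
  item 12: 6
  item 13: 6 − 4 = 2
Sum = 3 + 1 + 5 + 0 + 4 + 6 + 5 + 3 + 4 + 3 + 5 + 6 + 2 = 47

47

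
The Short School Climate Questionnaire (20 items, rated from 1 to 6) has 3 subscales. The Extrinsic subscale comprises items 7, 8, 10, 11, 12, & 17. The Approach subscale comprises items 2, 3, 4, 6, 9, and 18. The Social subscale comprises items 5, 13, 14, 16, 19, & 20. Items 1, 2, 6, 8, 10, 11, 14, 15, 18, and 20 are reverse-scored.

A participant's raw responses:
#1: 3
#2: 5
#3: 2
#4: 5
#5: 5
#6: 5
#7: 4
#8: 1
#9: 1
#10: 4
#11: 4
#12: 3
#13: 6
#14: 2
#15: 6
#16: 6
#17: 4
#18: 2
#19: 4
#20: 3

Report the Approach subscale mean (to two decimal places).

2.83

Approach items: 2, 3, 4, 6, 9, 18.
Of these, items 2, 6 and 18 are reverse-scored; reverse-coded value = 7 − response.
  item 2: 7 − 5 = 2
  item 3: 2
  item 4: 5
  item 6: 7 − 5 = 2
  item 9: 1
  item 18: 7 − 2 = 5
Sum = 2 + 2 + 5 + 2 + 1 + 5 = 17
Mean = 17 / 6 = 2.83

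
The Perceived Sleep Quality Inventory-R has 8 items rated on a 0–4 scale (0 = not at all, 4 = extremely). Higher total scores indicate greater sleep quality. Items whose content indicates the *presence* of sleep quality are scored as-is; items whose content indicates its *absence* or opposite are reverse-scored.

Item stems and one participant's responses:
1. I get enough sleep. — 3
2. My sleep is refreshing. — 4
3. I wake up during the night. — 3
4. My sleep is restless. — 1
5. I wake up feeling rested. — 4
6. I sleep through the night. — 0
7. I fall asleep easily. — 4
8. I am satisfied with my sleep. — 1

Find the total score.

Items 3, 4 describe the absence/opposite of sleep quality → reverse-score.
reversed = (0+4) − raw = 4 − raw.
  item 1: 3
  item 2: 4
  item 3: 4 − 3 = 1
  item 4: 4 − 1 = 3
  item 5: 4
  item 6: 0
  item 7: 4
  item 8: 1
Total = 3 + 4 + 1 + 3 + 4 + 0 + 4 + 1 = 20

20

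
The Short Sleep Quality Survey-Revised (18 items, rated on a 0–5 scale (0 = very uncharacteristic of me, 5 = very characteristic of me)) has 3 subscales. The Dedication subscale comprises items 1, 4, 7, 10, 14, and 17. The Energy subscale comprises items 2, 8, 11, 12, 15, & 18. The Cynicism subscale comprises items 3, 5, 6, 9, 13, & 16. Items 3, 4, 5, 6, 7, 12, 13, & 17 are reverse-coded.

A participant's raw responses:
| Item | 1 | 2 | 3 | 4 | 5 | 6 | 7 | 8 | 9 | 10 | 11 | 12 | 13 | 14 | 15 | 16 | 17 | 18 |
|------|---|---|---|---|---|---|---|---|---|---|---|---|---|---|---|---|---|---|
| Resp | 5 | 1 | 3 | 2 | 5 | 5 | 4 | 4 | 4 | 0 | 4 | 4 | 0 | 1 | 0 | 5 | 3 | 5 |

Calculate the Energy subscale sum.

15

Energy items: 2, 8, 11, 12, 15, 18.
Of these, item 12 is reverse-coded; reverse-coded value = 5 − response.
  item 2: 1
  item 8: 4
  item 11: 4
  item 12: 5 − 4 = 1
  item 15: 0
  item 18: 5
Sum = 1 + 4 + 4 + 1 + 0 + 5 = 15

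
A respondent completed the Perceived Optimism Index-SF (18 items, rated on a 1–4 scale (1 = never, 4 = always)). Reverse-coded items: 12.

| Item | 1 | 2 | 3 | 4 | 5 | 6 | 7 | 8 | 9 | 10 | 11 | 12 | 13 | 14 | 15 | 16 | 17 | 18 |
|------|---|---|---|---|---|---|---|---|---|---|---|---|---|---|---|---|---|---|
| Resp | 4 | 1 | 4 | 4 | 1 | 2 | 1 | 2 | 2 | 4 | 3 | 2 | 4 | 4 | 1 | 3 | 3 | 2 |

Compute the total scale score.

Apply reverse scoring (reversed = (1+4) − raw = 5 − raw):
  item 12: 5 − 2 = 3
Scored items: 4, 1, 4, 4, 1, 2, 1, 2, 2, 4, 3, 3, 4, 4, 1, 3, 3, 2
Total = 4 + 1 + 4 + 4 + 1 + 2 + 1 + 2 + 2 + 4 + 3 + 3 + 4 + 4 + 1 + 3 + 3 + 2 = 48

48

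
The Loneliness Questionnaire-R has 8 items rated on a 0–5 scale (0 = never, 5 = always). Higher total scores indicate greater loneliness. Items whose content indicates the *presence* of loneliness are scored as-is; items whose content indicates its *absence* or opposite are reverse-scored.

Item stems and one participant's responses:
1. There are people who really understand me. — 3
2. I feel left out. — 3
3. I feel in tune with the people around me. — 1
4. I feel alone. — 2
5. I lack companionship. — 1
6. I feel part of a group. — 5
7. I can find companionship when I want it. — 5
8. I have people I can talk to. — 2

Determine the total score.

Items 1, 3, 6, 7, 8 describe the absence/opposite of loneliness → reverse-score.
reverse-coded value = 5 − response.
  item 1: 5 − 3 = 2
  item 2: 3
  item 3: 5 − 1 = 4
  item 4: 2
  item 5: 1
  item 6: 5 − 5 = 0
  item 7: 5 − 5 = 0
  item 8: 5 − 2 = 3
Total = 2 + 3 + 4 + 2 + 1 + 0 + 0 + 3 = 15

15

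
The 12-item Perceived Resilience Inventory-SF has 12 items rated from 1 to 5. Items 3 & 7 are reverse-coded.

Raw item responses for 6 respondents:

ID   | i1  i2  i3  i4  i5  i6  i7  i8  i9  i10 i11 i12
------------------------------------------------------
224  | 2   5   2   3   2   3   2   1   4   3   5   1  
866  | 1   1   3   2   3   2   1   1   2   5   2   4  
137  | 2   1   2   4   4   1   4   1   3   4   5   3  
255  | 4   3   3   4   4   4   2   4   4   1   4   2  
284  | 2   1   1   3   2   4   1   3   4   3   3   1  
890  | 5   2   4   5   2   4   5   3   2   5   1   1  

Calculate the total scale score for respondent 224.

Respondent 224 raw: 2, 5, 2, 3, 2, 3, 2, 1, 4, 3, 5, 1.
Reverse-coded (on a 1–5 scale, reversed = 6 − raw):
  item 1: 2
  item 2: 5
  item 3: 6 − 2 = 4
  item 4: 3
  item 5: 2
  item 6: 3
  item 7: 6 − 2 = 4
  item 8: 1
  item 9: 4
  item 10: 3
  item 11: 5
  item 12: 1
Sum = 2 + 5 + 4 + 3 + 2 + 3 + 4 + 1 + 4 + 3 + 5 + 1 = 37

37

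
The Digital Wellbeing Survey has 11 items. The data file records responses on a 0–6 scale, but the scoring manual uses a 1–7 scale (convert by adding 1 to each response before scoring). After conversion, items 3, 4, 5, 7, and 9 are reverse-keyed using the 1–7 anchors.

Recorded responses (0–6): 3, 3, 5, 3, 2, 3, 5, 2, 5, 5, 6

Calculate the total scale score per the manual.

43

Convert to 1–7: 4, 4, 6, 4, 3, 4, 6, 3, 6, 6, 7
Reverse-coded (reverse-coded value = 8 − response):
  item 3: 8 − 6 = 2
  item 4: 8 − 4 = 4
  item 5: 8 − 3 = 5
  item 7: 8 − 6 = 2
  item 9: 8 − 6 = 2
Scored: 4, 4, 2, 4, 5, 4, 2, 3, 2, 6, 7
Total = 43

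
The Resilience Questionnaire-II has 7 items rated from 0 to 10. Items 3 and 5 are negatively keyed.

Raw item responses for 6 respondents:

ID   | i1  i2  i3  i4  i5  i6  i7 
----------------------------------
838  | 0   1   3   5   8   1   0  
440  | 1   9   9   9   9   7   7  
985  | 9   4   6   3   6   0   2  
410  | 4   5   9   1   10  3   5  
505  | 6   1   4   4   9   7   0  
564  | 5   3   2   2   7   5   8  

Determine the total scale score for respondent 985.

26

Respondent 985 raw: 9, 4, 6, 3, 6, 0, 2.
Reverse-coded (on a 0–10 scale, reversed = 10 − raw):
  item 1: 9
  item 2: 4
  item 3: 10 − 6 = 4
  item 4: 3
  item 5: 10 − 6 = 4
  item 6: 0
  item 7: 2
Sum = 9 + 4 + 4 + 3 + 4 + 0 + 2 = 26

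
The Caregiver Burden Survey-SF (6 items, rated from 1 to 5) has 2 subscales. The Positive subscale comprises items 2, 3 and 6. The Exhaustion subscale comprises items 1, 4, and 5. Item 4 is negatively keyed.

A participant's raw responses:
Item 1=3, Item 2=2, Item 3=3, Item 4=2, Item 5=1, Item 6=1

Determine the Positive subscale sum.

6

Positive items: 2, 3, 6.
  item 2: 2
  item 3: 3
  item 6: 1
Sum = 2 + 3 + 1 = 6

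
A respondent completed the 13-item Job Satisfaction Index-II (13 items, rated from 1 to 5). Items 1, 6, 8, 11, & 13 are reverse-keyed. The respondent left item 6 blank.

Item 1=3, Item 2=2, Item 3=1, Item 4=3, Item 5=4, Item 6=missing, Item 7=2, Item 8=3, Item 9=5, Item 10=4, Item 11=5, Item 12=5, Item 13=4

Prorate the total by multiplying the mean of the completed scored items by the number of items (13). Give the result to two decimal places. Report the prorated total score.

Reverse-coded (reversed = (1+5) − raw = 6 − raw):
  item 1: 6 − 3 = 3
  item 8: 6 − 3 = 3
  item 11: 6 − 5 = 1
  item 13: 6 − 4 = 2
Completed scored items (12 of 13): 3, 2, 1, 3, 4, 2, 3, 5, 4, 1, 5, 2; sum = 35.
Person mean = 35 / 12 ≈ 2.9167
Prorated total = (35 / 12) × 13 = 37.92 (to 2 dp)

37.92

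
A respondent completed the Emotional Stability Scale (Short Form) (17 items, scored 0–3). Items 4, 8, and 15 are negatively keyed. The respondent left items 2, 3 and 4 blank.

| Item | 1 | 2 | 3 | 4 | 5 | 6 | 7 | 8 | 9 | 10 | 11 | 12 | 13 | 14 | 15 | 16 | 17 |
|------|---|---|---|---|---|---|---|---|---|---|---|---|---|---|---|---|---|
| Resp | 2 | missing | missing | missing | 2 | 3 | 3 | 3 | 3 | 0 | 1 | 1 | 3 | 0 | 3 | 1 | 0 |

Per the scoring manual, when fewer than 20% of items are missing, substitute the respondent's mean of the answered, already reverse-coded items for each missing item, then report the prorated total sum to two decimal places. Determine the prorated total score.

23.07

Reverse-coded (on a 0–3 scale, reversed = 3 − raw):
  item 8: 3 − 3 = 0
  item 15: 3 − 3 = 0
Completed scored items (14 of 17): 2, 2, 3, 3, 0, 3, 0, 1, 1, 3, 0, 0, 1, 0; sum = 19.
Person mean = 19 / 14 ≈ 1.3571
Prorated total = (19 / 14) × 17 = 23.07 (to 2 dp)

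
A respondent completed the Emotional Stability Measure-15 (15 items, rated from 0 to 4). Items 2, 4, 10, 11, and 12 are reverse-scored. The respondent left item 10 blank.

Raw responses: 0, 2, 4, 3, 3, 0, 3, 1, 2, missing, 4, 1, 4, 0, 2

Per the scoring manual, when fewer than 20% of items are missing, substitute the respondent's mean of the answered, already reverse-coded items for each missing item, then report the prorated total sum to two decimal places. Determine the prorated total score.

26.79

Reverse-coded (on a 0–4 scale, reversed = 4 − raw):
  item 2: 4 − 2 = 2
  item 4: 4 − 3 = 1
  item 11: 4 − 4 = 0
  item 12: 4 − 1 = 3
Completed scored items (14 of 15): 0, 2, 4, 1, 3, 0, 3, 1, 2, 0, 3, 4, 0, 2; sum = 25.
Person mean = 25 / 14 ≈ 1.7857
Prorated total = (25 / 14) × 15 = 26.79 (to 2 dp)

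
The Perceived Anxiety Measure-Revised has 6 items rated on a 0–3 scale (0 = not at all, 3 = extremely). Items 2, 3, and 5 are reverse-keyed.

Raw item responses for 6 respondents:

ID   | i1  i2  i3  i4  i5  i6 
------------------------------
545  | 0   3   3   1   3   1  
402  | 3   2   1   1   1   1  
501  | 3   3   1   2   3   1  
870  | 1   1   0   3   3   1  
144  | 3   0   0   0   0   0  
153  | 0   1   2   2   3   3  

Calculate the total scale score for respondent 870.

Respondent 870 raw: 1, 1, 0, 3, 3, 1.
Reverse-coded (reverse-coded value = 3 − response):
  item 1: 1
  item 2: 3 − 1 = 2
  item 3: 3 − 0 = 3
  item 4: 3
  item 5: 3 − 3 = 0
  item 6: 1
Sum = 1 + 2 + 3 + 3 + 0 + 1 = 10

10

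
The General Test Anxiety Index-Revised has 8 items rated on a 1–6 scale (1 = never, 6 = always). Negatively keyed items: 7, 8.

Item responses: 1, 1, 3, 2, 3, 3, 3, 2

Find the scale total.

22

Negatively keyed items use 7 − raw:
  item 7: 7 − 3 = 4
  item 8: 7 − 2 = 5
After reverse-coding: 1, 1, 3, 2, 3, 3, 4, 5
Total = 1 + 1 + 3 + 2 + 3 + 3 + 4 + 5 = 22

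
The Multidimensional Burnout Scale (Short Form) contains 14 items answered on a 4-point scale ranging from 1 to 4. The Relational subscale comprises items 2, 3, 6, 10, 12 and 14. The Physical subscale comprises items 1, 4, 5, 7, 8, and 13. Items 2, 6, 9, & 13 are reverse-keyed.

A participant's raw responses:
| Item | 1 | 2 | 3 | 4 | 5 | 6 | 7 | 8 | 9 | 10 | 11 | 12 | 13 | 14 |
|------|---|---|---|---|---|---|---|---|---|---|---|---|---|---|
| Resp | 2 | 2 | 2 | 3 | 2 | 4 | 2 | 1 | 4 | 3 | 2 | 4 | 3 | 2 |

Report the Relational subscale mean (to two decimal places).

2.50

Relational items: 2, 3, 6, 10, 12, 14.
Of these, items 2 & 6 are reverse-keyed; on a 1–4 scale, reversed = 5 − raw.
  item 2: 5 − 2 = 3
  item 3: 2
  item 6: 5 − 4 = 1
  item 10: 3
  item 12: 4
  item 14: 2
Sum = 3 + 2 + 1 + 3 + 4 + 2 = 15
Mean = 15 / 6 = 2.50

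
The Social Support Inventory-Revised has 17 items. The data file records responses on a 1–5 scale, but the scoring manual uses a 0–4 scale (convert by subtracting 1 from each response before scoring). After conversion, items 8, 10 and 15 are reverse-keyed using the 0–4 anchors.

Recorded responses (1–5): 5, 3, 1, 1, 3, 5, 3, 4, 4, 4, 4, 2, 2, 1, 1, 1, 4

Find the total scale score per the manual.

31

Convert to 0–4: 4, 2, 0, 0, 2, 4, 2, 3, 3, 3, 3, 1, 1, 0, 0, 0, 3
Reverse-coded (on a 0–4 scale, reversed = 4 − raw):
  item 8: 4 − 3 = 1
  item 10: 4 − 3 = 1
  item 15: 4 − 0 = 4
Scored: 4, 2, 0, 0, 2, 4, 2, 1, 3, 1, 3, 1, 1, 0, 4, 0, 3
Total = 31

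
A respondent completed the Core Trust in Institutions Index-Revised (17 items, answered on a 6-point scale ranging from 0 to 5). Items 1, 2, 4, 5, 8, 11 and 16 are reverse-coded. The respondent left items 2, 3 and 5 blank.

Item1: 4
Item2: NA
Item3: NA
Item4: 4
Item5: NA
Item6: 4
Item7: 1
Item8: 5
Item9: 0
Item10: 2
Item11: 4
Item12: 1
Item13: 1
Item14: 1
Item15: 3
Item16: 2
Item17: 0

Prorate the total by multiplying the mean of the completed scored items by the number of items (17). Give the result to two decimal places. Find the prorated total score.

23.07

Reverse-coded (reverse-coded value = 5 − response):
  item 1: 5 − 4 = 1
  item 4: 5 − 4 = 1
  item 8: 5 − 5 = 0
  item 11: 5 − 4 = 1
  item 16: 5 − 2 = 3
Completed scored items (14 of 17): 1, 1, 4, 1, 0, 0, 2, 1, 1, 1, 1, 3, 3, 0; sum = 19.
Person mean = 19 / 14 ≈ 1.3571
Prorated total = (19 / 14) × 17 = 23.07 (to 2 dp)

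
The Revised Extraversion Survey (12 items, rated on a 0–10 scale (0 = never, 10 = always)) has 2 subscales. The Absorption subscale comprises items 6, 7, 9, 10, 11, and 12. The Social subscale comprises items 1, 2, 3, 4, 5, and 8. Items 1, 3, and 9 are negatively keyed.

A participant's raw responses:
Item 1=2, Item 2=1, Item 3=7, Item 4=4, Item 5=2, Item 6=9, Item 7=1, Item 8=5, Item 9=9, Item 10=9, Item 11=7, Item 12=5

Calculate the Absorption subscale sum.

32

Absorption items: 6, 7, 9, 10, 11, 12.
Of these, item 9 is negatively keyed; on a 0–10 scale, reversed = 10 − raw.
  item 6: 9
  item 7: 1
  item 9: 10 − 9 = 1
  item 10: 9
  item 11: 7
  item 12: 5
Sum = 9 + 1 + 1 + 9 + 7 + 5 = 32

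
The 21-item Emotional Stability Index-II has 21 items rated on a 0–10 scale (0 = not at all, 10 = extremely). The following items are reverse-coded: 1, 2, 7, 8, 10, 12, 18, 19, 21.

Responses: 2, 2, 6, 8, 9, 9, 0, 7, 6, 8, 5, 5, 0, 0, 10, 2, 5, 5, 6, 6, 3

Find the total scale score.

118

Apply reverse scoring (reverse-coded value = 10 − response):
  item 1: 10 − 2 = 8
  item 2: 10 − 2 = 8
  item 7: 10 − 0 = 10
  item 8: 10 − 7 = 3
  item 10: 10 − 8 = 2
  item 12: 10 − 5 = 5
  item 18: 10 − 5 = 5
  item 19: 10 − 6 = 4
  item 21: 10 − 3 = 7
After reverse-coding: 8, 8, 6, 8, 9, 9, 10, 3, 6, 2, 5, 5, 0, 0, 10, 2, 5, 5, 4, 6, 7
Total = 8 + 8 + 6 + 8 + 9 + 9 + 10 + 3 + 6 + 2 + 5 + 5 + 0 + 0 + 10 + 2 + 5 + 5 + 4 + 6 + 7 = 118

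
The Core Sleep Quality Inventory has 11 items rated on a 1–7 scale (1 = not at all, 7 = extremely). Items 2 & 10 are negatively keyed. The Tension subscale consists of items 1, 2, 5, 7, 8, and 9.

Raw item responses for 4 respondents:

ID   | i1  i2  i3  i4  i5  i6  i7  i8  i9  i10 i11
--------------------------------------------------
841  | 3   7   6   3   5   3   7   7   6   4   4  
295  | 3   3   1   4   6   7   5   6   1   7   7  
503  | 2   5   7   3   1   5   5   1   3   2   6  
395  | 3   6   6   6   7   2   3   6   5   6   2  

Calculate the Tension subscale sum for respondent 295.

Respondent 295 raw: 3, 3, 1, 4, 6, 7, 5, 6, 1, 7, 7.
Tension items: 1, 2, 5, 7, 8, 9.
Reverse-coded (reversed = (1+7) − raw = 8 − raw):
  item 1: 3
  item 2: 8 − 3 = 5
  item 5: 6
  item 7: 5
  item 8: 6
  item 9: 1
Sum = 3 + 5 + 6 + 5 + 6 + 1 = 26

26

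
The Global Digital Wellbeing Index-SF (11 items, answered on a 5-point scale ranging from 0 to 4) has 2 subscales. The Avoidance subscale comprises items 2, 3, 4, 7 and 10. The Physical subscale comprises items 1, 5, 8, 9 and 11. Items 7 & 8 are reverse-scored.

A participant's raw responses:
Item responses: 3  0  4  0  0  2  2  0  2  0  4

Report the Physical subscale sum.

Physical items: 1, 5, 8, 9, 11.
Of these, item 8 is reverse-scored; on a 0–4 scale, reversed = 4 − raw.
  item 1: 3
  item 5: 0
  item 8: 4 − 0 = 4
  item 9: 2
  item 11: 4
Sum = 3 + 0 + 4 + 2 + 4 = 13

13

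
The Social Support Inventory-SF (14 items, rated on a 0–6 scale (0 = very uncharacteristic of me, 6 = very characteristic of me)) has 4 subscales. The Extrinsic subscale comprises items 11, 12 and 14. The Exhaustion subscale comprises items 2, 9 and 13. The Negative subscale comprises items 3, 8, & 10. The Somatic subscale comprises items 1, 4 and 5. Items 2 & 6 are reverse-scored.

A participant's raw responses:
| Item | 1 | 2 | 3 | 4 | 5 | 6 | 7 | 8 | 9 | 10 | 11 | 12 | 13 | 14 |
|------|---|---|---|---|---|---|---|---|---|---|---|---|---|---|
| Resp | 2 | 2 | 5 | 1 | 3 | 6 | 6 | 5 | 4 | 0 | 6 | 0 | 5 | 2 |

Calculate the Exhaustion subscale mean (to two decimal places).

4.33

Exhaustion items: 2, 9, 13.
Of these, item 2 is reverse-scored; reverse-coded value = 6 − response.
  item 2: 6 − 2 = 4
  item 9: 4
  item 13: 5
Sum = 4 + 4 + 5 = 13
Mean = 13 / 3 = 4.33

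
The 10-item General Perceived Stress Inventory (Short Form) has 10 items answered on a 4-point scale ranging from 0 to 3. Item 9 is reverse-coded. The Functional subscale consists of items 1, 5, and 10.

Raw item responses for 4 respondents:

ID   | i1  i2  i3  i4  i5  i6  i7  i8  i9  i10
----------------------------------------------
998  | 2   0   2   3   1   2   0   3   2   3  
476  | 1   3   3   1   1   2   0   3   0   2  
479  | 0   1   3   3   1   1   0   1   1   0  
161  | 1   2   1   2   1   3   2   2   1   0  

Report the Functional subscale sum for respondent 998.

6

Respondent 998 raw: 2, 0, 2, 3, 1, 2, 0, 3, 2, 3.
Functional items: 1, 5, 10.
Reverse-coded (on a 0–3 scale, reversed = 3 − raw):
  item 1: 2
  item 5: 1
  item 10: 3
Sum = 2 + 1 + 3 = 6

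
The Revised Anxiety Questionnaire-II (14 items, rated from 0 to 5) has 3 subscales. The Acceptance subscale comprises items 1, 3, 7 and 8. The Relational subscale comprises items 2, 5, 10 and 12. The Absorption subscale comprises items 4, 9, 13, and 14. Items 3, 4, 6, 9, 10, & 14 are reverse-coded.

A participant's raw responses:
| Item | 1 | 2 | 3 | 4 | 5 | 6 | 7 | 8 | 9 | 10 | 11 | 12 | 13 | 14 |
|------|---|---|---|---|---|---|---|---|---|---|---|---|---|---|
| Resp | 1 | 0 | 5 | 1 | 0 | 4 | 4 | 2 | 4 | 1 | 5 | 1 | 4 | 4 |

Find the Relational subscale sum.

5

Relational items: 2, 5, 10, 12.
Of these, item 10 is reverse-coded; reverse-coded value = 5 − response.
  item 2: 0
  item 5: 0
  item 10: 5 − 1 = 4
  item 12: 1
Sum = 0 + 0 + 4 + 1 = 5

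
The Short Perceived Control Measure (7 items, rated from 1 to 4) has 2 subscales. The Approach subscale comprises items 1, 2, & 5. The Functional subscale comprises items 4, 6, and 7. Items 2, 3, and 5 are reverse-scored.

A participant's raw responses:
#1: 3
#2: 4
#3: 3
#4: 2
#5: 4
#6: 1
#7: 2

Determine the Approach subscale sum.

5

Approach items: 1, 2, 5.
Of these, items 2 and 5 are reverse-scored; reversed = (1+4) − raw = 5 − raw.
  item 1: 3
  item 2: 5 − 4 = 1
  item 5: 5 − 4 = 1
Sum = 3 + 1 + 1 = 5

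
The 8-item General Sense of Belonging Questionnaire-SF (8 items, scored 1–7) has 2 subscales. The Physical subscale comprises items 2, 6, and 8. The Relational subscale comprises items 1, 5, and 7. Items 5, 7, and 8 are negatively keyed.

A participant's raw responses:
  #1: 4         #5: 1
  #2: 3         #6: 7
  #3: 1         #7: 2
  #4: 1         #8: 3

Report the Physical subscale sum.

15

Physical items: 2, 6, 8.
Of these, item 8 is negatively keyed; reverse-coded value = 8 − response.
  item 2: 3
  item 6: 7
  item 8: 8 − 3 = 5
Sum = 3 + 7 + 5 = 15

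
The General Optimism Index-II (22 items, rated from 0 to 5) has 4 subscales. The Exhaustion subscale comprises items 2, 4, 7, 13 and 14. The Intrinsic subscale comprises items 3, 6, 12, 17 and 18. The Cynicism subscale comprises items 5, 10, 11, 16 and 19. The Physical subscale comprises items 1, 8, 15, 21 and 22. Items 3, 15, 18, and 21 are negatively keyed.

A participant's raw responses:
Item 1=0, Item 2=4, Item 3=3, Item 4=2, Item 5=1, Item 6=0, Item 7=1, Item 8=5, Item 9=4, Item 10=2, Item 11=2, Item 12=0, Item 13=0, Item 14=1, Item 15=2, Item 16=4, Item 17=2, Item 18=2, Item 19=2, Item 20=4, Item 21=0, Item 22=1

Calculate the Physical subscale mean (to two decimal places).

2.80

Physical items: 1, 8, 15, 21, 22.
Of these, items 15 and 21 are negatively keyed; on a 0–5 scale, reversed = 5 − raw.
  item 1: 0
  item 8: 5
  item 15: 5 − 2 = 3
  item 21: 5 − 0 = 5
  item 22: 1
Sum = 0 + 5 + 3 + 5 + 1 = 14
Mean = 14 / 5 = 2.80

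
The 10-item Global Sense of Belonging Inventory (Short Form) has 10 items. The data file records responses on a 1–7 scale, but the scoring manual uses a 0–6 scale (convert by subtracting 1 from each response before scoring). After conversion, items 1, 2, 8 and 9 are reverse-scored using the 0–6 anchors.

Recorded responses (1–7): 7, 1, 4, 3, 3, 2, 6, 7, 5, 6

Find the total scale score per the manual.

Convert to 0–6: 6, 0, 3, 2, 2, 1, 5, 6, 4, 5
Reverse-coded (reverse-coded value = 6 − response):
  item 1: 6 − 6 = 0
  item 2: 6 − 0 = 6
  item 8: 6 − 6 = 0
  item 9: 6 − 4 = 2
Scored: 0, 6, 3, 2, 2, 1, 5, 0, 2, 5
Total = 26

26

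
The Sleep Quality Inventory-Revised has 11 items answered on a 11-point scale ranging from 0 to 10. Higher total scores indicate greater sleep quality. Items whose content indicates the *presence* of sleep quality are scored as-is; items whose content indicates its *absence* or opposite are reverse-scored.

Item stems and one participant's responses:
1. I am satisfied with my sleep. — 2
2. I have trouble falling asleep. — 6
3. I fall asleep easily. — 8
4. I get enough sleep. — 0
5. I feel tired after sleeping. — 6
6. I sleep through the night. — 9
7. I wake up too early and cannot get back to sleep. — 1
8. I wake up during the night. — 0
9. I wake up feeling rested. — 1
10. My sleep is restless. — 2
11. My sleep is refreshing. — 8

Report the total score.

63

Items 2, 5, 7, 8, 10 describe the absence/opposite of sleep quality → reverse-score.
reversed = (0+10) − raw = 10 − raw.
  item 1: 2
  item 2: 10 − 6 = 4
  item 3: 8
  item 4: 0
  item 5: 10 − 6 = 4
  item 6: 9
  item 7: 10 − 1 = 9
  item 8: 10 − 0 = 10
  item 9: 1
  item 10: 10 − 2 = 8
  item 11: 8
Total = 2 + 4 + 8 + 0 + 4 + 9 + 9 + 10 + 1 + 8 + 8 = 63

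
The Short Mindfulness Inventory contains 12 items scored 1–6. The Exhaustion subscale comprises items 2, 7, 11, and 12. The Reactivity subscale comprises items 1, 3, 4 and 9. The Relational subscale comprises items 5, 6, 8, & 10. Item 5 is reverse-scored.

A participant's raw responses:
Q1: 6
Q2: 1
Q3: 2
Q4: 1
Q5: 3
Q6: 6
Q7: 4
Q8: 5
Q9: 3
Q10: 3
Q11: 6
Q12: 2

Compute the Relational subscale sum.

Relational items: 5, 6, 8, 10.
Of these, item 5 is reverse-scored; on a 1–6 scale, reversed = 7 − raw.
  item 5: 7 − 3 = 4
  item 6: 6
  item 8: 5
  item 10: 3
Sum = 4 + 6 + 5 + 3 = 18

18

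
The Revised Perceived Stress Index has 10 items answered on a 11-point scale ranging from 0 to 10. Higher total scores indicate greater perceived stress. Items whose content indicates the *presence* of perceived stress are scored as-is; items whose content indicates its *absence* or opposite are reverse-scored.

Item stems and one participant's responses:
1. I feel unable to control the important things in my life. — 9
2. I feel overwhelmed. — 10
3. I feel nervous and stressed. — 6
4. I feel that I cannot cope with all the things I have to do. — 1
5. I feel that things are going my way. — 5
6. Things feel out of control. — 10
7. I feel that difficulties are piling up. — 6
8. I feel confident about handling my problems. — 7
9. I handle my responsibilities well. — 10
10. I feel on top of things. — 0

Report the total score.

Items 5, 8, 9, 10 describe the absence/opposite of perceived stress → reverse-score.
on a 0–10 scale, reversed = 10 − raw.
  item 1: 9
  item 2: 10
  item 3: 6
  item 4: 1
  item 5: 10 − 5 = 5
  item 6: 10
  item 7: 6
  item 8: 10 − 7 = 3
  item 9: 10 − 10 = 0
  item 10: 10 − 0 = 10
Total = 9 + 10 + 6 + 1 + 5 + 10 + 6 + 3 + 0 + 10 = 60

60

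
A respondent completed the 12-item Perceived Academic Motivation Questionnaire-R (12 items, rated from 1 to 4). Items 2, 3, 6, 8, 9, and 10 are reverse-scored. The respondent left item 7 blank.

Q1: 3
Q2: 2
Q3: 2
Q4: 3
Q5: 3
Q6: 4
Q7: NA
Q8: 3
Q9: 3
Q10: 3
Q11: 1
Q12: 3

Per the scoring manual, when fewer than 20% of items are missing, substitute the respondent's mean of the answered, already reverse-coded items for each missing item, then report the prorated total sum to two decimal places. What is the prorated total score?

Reverse-coded (on a 1–4 scale, reversed = 5 − raw):
  item 2: 5 − 2 = 3
  item 3: 5 − 2 = 3
  item 6: 5 − 4 = 1
  item 8: 5 − 3 = 2
  item 9: 5 − 3 = 2
  item 10: 5 − 3 = 2
Completed scored items (11 of 12): 3, 3, 3, 3, 3, 1, 2, 2, 2, 1, 3; sum = 26.
Person mean = 26 / 11 ≈ 2.3636
Prorated total = (26 / 11) × 12 = 28.36 (to 2 dp)

28.36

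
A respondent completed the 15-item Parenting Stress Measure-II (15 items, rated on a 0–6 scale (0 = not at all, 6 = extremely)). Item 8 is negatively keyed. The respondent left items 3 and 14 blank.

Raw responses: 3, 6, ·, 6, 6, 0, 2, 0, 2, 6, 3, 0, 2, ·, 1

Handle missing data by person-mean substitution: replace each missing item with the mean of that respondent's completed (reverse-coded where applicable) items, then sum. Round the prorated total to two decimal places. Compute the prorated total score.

Reverse-coded (reverse-coded value = 6 − response):
  item 8: 6 − 0 = 6
Completed scored items (13 of 15): 3, 6, 6, 6, 0, 2, 6, 2, 6, 3, 0, 2, 1; sum = 43.
Person mean = 43 / 13 ≈ 3.3077
Prorated total = (43 / 13) × 15 = 49.62 (to 2 dp)

49.62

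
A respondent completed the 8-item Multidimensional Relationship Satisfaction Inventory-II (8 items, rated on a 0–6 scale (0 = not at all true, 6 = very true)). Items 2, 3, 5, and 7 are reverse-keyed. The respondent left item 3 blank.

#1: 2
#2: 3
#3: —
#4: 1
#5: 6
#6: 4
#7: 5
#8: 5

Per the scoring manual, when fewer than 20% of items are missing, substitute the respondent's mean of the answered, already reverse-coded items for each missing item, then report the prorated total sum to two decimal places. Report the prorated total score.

18.29

Reverse-coded (on a 0–6 scale, reversed = 6 − raw):
  item 2: 6 − 3 = 3
  item 5: 6 − 6 = 0
  item 7: 6 − 5 = 1
Completed scored items (7 of 8): 2, 3, 1, 0, 4, 1, 5; sum = 16.
Person mean = 16 / 7 ≈ 2.2857
Prorated total = (16 / 7) × 8 = 18.29 (to 2 dp)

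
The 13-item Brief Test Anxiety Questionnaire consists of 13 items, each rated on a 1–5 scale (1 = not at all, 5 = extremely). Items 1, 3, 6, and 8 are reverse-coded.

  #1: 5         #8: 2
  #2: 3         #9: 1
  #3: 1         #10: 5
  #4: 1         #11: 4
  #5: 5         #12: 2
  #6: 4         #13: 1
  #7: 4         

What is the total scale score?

38

Reversing items 1, 3, 6, & 8 with 6 − raw:
Total = (6−5) + 3 + (6−1) + 1 + 5 + (6−4) + 4 + (6−2) + 1 + 5 + 4 + 2 + 1
      = 1 + 3 + 5 + 1 + 5 + 2 + 4 + 4 + 1 + 5 + 4 + 2 + 1 = 38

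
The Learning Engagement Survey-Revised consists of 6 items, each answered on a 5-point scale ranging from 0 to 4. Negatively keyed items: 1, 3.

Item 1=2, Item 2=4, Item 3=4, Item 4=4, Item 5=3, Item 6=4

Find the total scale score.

17

Raw sum = 21. Negatively keyed items: 1, 3; their raw sum = 6.
Each reversal replaces raw with 4 − raw, changing the total by 4 − 2·raw per item.
Total = 21 + 2·4 − 2·6 = 21 + 8 − 12 = 17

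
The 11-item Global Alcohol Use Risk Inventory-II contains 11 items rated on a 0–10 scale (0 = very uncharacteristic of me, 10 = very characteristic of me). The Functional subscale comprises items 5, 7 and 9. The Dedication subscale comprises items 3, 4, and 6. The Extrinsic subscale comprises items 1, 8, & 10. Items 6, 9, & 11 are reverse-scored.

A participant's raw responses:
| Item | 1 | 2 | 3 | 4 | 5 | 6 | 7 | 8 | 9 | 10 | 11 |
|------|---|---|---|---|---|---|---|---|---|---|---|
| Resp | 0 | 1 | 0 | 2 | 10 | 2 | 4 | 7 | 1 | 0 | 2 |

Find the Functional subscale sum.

Functional items: 5, 7, 9.
Of these, item 9 is reverse-scored; reverse-coded value = 10 − response.
  item 5: 10
  item 7: 4
  item 9: 10 − 1 = 9
Sum = 10 + 4 + 9 = 23

23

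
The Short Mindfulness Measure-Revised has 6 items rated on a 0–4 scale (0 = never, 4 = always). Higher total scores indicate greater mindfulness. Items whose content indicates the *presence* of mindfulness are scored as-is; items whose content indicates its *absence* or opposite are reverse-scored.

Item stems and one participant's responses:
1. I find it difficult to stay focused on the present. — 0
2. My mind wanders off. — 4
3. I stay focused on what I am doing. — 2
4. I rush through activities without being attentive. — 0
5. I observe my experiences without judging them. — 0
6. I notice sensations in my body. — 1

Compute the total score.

11

Items 1, 2, 4 describe the absence/opposite of mindfulness → reverse-score.
on a 0–4 scale, reversed = 4 − raw.
  item 1: 4 − 0 = 4
  item 2: 4 − 4 = 0
  item 3: 2
  item 4: 4 − 0 = 4
  item 5: 0
  item 6: 1
Total = 4 + 0 + 2 + 4 + 0 + 1 = 11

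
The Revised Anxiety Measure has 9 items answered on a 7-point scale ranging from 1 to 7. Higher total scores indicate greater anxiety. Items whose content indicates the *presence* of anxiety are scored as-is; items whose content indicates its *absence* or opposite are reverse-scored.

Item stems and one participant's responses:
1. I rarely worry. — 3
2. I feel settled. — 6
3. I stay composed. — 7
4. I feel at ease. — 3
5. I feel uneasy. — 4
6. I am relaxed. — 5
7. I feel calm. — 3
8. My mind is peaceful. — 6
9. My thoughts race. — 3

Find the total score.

30

Items 1, 2, 3, 4, 6, 7, 8 describe the absence/opposite of anxiety → reverse-score.
on a 1–7 scale, reversed = 8 − raw.
  item 1: 8 − 3 = 5
  item 2: 8 − 6 = 2
  item 3: 8 − 7 = 1
  item 4: 8 − 3 = 5
  item 5: 4
  item 6: 8 − 5 = 3
  item 7: 8 − 3 = 5
  item 8: 8 − 6 = 2
  item 9: 3
Total = 5 + 2 + 1 + 5 + 4 + 3 + 5 + 2 + 3 = 30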